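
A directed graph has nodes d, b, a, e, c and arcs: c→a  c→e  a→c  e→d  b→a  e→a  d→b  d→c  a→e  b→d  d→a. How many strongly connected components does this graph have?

{a, b, c, d, e} are all mutually reachable — one SCC of size 5.
That gives 1 strongly connected component.

1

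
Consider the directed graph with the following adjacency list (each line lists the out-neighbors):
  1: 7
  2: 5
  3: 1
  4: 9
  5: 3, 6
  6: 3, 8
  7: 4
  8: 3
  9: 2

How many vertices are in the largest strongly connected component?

{1, 2, 3, 4, 5, 6, 7, 8, 9} are all mutually reachable — one SCC of size 9.
The largest has 9 vertices.

9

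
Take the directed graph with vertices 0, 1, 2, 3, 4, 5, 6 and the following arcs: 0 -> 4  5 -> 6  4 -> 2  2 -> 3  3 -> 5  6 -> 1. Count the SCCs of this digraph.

{3} is an SCC by itself.
{4} is an SCC by itself.
{2} is an SCC by itself.
{5} is an SCC by itself.
{6} is an SCC by itself.
(and 2 more singleton SCCs)
That gives 7 strongly connected components.

7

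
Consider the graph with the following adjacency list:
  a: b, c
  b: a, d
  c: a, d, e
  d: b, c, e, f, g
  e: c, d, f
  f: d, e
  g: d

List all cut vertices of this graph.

d

Removing d increases the component count from 1 to 2, so d is a cut vertex.
By contrast removing e leaves 1 component; it is not a cut vertex. No other vertex is a cut vertex either.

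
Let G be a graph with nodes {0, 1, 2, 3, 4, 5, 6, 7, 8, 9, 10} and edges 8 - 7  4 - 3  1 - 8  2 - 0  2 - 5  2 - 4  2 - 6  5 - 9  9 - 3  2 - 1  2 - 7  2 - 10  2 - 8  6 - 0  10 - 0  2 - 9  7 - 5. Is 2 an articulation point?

Yes

Deleting 2 raises the number of components from 1 to 2, so 2 is a cut vertex.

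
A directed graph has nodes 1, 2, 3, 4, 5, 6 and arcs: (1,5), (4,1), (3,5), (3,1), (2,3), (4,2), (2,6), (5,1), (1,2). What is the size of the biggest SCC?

4

{1, 2, 3, 5} are all mutually reachable — one SCC of size 4.
{4} is an SCC by itself.
{6} is an SCC by itself.
The largest has 4 vertices.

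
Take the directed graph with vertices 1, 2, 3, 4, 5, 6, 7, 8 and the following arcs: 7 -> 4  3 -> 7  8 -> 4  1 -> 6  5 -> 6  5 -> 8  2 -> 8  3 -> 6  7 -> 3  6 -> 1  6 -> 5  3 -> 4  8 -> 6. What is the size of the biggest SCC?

{1, 5, 6, 8} are all mutually reachable — one SCC of size 4.
{3, 7} are all mutually reachable — one SCC of size 2.
{4} is an SCC by itself.
{2} is an SCC by itself.
The largest has 4 vertices.

4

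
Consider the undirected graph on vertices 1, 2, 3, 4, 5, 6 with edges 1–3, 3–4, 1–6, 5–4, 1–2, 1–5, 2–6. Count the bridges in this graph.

0

The edges on the cycle 1-2-6-1 are not bridges since each lies on that cycle.
Every edge lies on some cycle, so there are no bridges.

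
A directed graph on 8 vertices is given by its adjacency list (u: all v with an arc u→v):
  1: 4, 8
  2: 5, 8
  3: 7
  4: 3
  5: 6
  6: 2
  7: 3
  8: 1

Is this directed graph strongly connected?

No

There is no directed path from 4 to 2, so the graph is not strongly connected.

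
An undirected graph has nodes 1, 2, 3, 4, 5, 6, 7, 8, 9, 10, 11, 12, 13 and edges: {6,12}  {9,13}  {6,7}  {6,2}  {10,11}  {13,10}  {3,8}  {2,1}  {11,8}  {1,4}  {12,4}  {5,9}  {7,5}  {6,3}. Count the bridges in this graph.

0

The edges on the cycle 6-2-1-4-12-6 are not bridges since each lies on that cycle.
Every edge lies on some cycle, so there are no bridges.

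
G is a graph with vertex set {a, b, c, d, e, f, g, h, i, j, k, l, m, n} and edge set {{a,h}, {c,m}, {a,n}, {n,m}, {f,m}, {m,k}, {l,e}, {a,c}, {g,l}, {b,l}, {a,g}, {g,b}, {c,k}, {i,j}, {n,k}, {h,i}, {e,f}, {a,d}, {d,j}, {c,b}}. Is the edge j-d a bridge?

After removing j-d, the path j-i-h-a-d still connects them, so the edge is not a bridge.

No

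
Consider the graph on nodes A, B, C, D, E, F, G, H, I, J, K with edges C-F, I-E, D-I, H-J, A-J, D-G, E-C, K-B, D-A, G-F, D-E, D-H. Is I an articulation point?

No

Deleting I leaves 2 components (was 2), so I is not a cut vertex.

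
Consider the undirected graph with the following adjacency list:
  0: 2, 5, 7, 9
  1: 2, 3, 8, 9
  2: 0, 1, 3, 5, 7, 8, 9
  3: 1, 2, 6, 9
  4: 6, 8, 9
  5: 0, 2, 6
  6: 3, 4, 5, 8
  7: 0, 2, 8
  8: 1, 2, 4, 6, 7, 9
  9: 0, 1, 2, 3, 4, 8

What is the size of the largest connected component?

10

Starting from 0 we can reach 0, 1, 2, 3, 4, 5, 6, 7, 8, 9. That is one component of size 10.
The largest has 10 vertices.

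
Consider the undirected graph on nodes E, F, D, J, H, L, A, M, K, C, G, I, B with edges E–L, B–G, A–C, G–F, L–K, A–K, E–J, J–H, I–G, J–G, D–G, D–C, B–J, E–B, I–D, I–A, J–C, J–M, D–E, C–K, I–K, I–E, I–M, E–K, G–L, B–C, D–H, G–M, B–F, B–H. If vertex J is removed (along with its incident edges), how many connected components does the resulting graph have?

With J gone, the remaining components are: {A, B, C, D, E, F, G, H, I, K, L, M}.
That is 1 component.

1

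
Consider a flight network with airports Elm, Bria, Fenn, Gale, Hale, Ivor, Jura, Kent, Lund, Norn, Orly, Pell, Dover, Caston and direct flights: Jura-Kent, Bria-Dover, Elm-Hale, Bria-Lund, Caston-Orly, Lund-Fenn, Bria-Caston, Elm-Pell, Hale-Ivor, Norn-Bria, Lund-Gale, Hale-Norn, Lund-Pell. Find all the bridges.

The edges on the cycle Elm-Hale-Norn-Bria-Lund-Pell-Elm are not bridges since each lies on that cycle.
But removing Gale-Lund disconnects Gale from Lund; removing Hale-Ivor disconnects Hale from Ivor; removing Lund-Fenn disconnects Lund from Fenn; removing Bria-Caston disconnects Bria from Caston — these are bridges.
In total 7 edges are bridges.

Bria-Caston, Bria-Dover, Caston-Orly, Fenn-Lund, Gale-Lund, Hale-Ivor, Jura-Kent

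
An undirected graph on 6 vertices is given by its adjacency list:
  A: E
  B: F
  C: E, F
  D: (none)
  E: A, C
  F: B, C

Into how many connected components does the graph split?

D is isolated — a component by itself.
Starting from A we can reach A, B, C, E, F. That is one component of size 5.
Total: 2 components.

2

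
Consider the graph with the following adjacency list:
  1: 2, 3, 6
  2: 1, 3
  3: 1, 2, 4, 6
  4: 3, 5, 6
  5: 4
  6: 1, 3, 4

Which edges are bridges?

The edges on the cycle 3-2-1-3 are not bridges since each lies on that cycle.
But removing 4-5 disconnects 4 from 5 — this is a bridge.

4-5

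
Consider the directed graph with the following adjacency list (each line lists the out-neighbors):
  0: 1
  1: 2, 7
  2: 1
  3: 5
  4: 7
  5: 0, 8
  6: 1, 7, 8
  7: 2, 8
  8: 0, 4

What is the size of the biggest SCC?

6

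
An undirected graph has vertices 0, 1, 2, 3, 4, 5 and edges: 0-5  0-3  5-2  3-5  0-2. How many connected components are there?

3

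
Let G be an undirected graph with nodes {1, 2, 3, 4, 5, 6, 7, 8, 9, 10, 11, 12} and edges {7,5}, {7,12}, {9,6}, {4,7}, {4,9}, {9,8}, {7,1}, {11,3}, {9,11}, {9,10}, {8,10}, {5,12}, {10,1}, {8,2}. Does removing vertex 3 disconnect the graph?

Deleting 3 leaves 1 component (was 1), so 3 is not a cut vertex.

No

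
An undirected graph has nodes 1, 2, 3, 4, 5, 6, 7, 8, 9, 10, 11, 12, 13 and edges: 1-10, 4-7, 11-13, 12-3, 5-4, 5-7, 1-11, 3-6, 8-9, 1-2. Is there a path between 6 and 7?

No

The component containing 6 is {3, 6, 12}, and 7 is not in it.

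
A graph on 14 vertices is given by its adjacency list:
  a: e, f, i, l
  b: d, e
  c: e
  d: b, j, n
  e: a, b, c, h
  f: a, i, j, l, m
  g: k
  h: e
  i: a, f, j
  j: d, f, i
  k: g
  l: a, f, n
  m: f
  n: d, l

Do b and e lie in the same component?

From b we can reach a, b, c, d, e, f, h, i, j, l, m, n, which includes e.

Yes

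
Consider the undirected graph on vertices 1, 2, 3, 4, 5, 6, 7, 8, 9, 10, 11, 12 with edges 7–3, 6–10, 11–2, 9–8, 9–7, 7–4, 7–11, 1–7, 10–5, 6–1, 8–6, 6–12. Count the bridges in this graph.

The edges on the cycle 9-8-6-1-7-9 are not bridges since each lies on that cycle.
But removing 7–4 disconnects 7 from 4; removing 2–11 disconnects 2 from 11; removing 6–10 disconnects 6 from 10; removing 6–12 disconnects 6 from 12 — these are bridges.
In total 7 edges are bridges.

7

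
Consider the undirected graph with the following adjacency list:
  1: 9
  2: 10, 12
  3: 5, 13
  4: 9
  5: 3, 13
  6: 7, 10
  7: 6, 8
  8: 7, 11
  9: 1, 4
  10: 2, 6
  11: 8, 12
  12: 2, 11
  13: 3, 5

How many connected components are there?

Starting from 3 we can reach 3, 5, 13. That is one component of size 3.
Starting from 1 we can reach 1, 4, 9. That is one component of size 3.
Starting from 2 we can reach 2, 6, 7, 8, 10, 11, 12. That is one component of size 7.
Total: 3 components.

3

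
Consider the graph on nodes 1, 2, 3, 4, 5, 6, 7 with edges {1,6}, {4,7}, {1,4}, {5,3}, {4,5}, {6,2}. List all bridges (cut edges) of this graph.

removing 7 - 4 disconnects 7 from 4; removing 6 - 1 disconnects 6 from 1; removing 1 - 4 disconnects 1 from 4; removing 6 - 2 disconnects 6 from 2 — these are bridges.
In total 6 edges are bridges.

1-4, 1-6, 2-6, 3-5, 4-5, 4-7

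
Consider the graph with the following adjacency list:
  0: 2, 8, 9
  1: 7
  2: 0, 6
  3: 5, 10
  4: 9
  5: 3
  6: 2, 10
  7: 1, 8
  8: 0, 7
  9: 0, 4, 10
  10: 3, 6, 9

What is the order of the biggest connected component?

Starting from 0 we can reach 0, 1, 2, 3, 4, 5, 6, 7, 8, 9, 10. That is one component of size 11.
The largest has 11 vertices.

11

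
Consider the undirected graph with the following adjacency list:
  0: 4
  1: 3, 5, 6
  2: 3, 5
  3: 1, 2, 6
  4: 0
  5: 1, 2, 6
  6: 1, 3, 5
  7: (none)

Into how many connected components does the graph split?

7 is isolated — a component by itself.
Starting from 0 we can reach 0, 4. That is one component of size 2.
Starting from 1 we can reach 1, 2, 3, 5, 6. That is one component of size 5.
Total: 3 components.

3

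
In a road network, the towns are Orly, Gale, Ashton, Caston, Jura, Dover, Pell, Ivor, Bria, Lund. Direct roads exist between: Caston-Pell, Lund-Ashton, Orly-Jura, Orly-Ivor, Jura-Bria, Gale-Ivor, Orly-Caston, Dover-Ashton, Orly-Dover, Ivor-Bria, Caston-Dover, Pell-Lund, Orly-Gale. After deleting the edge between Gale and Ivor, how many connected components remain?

Gale and Ivor are still connected via Gale-Orly-Ivor, so the component count stays at 1.

1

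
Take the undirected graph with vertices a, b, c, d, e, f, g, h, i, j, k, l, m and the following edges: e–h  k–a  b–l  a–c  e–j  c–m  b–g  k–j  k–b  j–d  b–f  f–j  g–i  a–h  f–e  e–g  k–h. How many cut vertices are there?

5

Removing a increases the component count from 1 to 2, so a is a cut vertex.
Removing b increases the component count from 1 to 2, so b is a cut vertex.
Removing c increases the component count from 1 to 2, so c is a cut vertex.
Likewise g, j are cut vertices.
By contrast removing l leaves 1 component; it is not a cut vertex. No other vertex is a cut vertex either.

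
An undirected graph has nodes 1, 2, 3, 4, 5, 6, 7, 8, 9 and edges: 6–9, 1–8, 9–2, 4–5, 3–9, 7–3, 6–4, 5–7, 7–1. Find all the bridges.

1-7, 1-8, 2-9

The edges on the cycle 6-4-5-7-3-9-6 are not bridges since each lies on that cycle.
But removing 9–2 disconnects 9 from 2; removing 7–1 disconnects 7 from 1; removing 8–1 disconnects 8 from 1 — these are bridges.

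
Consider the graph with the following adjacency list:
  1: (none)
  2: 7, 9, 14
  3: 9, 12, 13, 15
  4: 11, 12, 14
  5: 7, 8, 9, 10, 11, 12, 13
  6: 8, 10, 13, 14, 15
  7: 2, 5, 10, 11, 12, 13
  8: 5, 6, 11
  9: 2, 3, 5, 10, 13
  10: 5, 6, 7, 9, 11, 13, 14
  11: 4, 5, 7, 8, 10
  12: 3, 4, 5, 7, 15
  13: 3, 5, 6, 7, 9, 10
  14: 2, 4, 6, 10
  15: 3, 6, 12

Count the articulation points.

0

Removing 10, for instance, still leaves 2 components. No single vertex removal increases the component count — the graph has no articulation points.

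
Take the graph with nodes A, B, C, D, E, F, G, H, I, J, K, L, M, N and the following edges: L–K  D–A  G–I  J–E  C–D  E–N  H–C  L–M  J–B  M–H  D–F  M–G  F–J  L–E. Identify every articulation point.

D, E, G, J, L, M

Removing D increases the component count from 1 to 2, so D is a cut vertex.
Removing E increases the component count from 1 to 2, so E is a cut vertex.
Removing G increases the component count from 1 to 2, so G is a cut vertex.
Likewise J, L, M are cut vertices.
By contrast removing A leaves 1 component; it is not a cut vertex. No other vertex is a cut vertex either.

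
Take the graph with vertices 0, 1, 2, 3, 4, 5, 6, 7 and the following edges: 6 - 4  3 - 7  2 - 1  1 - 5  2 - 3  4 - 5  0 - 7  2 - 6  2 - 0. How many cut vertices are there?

1

Removing 2 increases the component count from 1 to 2, so 2 is a cut vertex.
By contrast removing 7 leaves 1 component; it is not a cut vertex. No other vertex is a cut vertex either.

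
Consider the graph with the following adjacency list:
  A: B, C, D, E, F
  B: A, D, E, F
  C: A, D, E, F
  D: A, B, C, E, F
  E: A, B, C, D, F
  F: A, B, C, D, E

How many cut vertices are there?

0

Removing D, for instance, still leaves 1 component. No single vertex removal increases the component count — the graph has no articulation points.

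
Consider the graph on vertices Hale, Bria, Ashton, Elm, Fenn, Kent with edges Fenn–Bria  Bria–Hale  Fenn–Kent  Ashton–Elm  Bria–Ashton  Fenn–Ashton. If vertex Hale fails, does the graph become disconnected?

Deleting Hale leaves 1 component (was 1), so Hale is not a cut vertex.

No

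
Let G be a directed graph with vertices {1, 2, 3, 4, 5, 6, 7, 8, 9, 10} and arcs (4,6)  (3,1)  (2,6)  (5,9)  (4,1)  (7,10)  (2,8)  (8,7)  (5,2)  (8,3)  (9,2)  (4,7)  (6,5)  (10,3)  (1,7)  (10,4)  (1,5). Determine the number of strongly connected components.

{1, 2, 3, 4, 5, 6, 7, 8, 9, 10} are all mutually reachable — one SCC of size 10.
That gives 1 strongly connected component.

1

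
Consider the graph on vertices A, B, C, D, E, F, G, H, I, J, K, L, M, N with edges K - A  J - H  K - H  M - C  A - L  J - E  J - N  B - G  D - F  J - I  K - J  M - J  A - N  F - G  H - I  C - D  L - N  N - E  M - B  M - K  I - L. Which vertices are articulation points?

M

Removing M increases the component count from 1 to 2, so M is a cut vertex.
By contrast removing C leaves 1 component; it is not a cut vertex. No other vertex is a cut vertex either.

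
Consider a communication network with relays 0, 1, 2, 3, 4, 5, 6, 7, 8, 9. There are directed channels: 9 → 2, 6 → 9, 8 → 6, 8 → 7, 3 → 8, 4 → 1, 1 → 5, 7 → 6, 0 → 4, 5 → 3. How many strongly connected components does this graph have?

10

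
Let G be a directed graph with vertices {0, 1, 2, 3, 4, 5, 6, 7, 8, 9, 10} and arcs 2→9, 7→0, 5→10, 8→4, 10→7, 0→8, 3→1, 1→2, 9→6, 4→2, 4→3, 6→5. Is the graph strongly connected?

Yes

From 8 we can reach every vertex (0, 1, 2, 3, 4, 5, 6, 7, 8, 9, 10), and every vertex can reach 8 (0, 1, 2, 3, 4, 5, 6, 7, 8, 9, 10). So the whole graph is one strongly connected component.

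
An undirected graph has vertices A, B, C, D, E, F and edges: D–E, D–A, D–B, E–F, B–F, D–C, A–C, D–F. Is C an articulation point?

No

Deleting C leaves 1 component (was 1) (its neighbors A, D remain connected to each other), so C is not a cut vertex.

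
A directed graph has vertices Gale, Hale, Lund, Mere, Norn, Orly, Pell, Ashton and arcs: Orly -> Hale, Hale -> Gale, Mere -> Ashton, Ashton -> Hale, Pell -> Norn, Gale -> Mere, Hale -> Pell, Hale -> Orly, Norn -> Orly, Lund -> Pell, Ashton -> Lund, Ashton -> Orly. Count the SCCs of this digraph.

{Gale, Hale, Lund, Mere, Norn, Orly, Pell, Ashton} are all mutually reachable — one SCC of size 8.
That gives 1 strongly connected component.

1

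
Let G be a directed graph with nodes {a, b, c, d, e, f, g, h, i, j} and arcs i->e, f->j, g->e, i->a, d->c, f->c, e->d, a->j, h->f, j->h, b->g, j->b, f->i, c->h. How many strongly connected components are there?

1

{a, b, c, d, e, f, g, h, i, j} are all mutually reachable — one SCC of size 10.
That gives 1 strongly connected component.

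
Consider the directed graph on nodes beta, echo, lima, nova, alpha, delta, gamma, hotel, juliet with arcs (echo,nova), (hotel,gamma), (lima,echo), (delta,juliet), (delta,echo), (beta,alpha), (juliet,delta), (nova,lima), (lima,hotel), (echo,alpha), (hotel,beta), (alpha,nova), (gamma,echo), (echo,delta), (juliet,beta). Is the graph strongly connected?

From hotel we can reach every vertex (beta, echo, lima, nova, alpha, delta, gamma, hotel, juliet), and every vertex can reach hotel (beta, echo, lima, nova, alpha, delta, gamma, hotel, juliet). So the whole graph is one strongly connected component.

Yes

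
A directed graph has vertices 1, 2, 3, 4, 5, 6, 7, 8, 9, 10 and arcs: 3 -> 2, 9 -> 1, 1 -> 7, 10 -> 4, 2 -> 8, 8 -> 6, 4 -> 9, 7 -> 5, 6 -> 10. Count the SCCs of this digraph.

10

{1} is an SCC by itself.
{10} is an SCC by itself.
{4} is an SCC by itself.
{9} is an SCC by itself.
{5} is an SCC by itself.
(and 5 more singleton SCCs)
That gives 10 strongly connected components.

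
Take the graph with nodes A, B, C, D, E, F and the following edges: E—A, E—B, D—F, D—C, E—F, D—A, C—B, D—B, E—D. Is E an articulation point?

No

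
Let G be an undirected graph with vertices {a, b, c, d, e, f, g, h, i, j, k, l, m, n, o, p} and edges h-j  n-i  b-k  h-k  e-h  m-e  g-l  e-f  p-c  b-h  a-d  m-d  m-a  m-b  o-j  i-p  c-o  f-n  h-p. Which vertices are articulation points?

Removing m increases the component count from 2 to 3, so m is a cut vertex.
By contrast removing h leaves 2 components; it is not a cut vertex. No other vertex is a cut vertex either.

m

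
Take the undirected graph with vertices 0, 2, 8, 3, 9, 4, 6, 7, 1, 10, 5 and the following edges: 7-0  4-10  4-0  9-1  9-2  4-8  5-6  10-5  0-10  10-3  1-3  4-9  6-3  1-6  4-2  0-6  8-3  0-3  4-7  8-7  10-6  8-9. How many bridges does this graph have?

0

The edges on the cycle 4-8-7-4 are not bridges since each lies on that cycle.
Every edge lies on some cycle, so there are no bridges.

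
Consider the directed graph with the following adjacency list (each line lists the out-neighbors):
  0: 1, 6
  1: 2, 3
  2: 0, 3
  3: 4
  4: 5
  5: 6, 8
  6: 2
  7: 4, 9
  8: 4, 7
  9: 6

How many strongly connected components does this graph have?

1

{0, 1, 2, 3, 4, 5, 6, 7, 8, 9} are all mutually reachable — one SCC of size 10.
That gives 1 strongly connected component.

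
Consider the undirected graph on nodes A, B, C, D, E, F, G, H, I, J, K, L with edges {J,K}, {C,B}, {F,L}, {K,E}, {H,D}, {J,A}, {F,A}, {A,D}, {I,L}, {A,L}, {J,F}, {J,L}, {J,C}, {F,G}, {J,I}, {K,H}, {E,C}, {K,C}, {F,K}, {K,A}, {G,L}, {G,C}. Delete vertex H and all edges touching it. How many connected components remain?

With H gone, the remaining components are: {A, B, C, D, E, F, G, I, J, K, L}.
That is 1 component.

1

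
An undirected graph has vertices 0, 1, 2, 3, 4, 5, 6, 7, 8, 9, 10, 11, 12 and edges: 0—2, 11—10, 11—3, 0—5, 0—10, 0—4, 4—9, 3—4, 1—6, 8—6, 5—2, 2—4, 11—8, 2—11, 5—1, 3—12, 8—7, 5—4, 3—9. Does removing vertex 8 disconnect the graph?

Deleting 8 raises the number of components from 1 to 2, so 8 is a cut vertex.

Yes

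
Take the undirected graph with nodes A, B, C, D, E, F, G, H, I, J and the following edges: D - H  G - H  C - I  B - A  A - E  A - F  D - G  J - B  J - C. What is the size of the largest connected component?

7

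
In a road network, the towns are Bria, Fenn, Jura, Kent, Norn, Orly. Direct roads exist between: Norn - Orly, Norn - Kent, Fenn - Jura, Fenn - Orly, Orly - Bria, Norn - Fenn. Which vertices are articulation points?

Removing Fenn increases the component count from 1 to 2, so Fenn is a cut vertex.
Removing Norn increases the component count from 1 to 2, so Norn is a cut vertex.
Removing Orly increases the component count from 1 to 2, so Orly is a cut vertex.
By contrast removing Jura leaves 1 component; it is not a cut vertex. No other vertex is a cut vertex either.

Fenn, Norn, Orly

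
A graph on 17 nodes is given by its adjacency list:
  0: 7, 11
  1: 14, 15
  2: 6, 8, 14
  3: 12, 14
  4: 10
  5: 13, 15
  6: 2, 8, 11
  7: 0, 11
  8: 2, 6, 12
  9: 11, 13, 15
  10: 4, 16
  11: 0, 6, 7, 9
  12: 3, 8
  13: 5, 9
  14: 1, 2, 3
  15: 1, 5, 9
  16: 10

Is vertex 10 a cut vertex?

Deleting 10 raises the number of components from 2 to 3, so 10 is a cut vertex.

Yes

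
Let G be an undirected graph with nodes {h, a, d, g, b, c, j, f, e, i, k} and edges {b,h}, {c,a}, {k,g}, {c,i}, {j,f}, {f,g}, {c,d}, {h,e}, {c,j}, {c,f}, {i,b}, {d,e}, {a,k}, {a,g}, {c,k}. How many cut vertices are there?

1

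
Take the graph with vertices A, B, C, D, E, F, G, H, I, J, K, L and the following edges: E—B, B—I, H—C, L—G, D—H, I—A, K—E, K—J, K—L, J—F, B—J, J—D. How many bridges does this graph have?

8

The edges on the cycle K-E-B-J-K are not bridges since each lies on that cycle.
But removing J—D disconnects J from D; removing D—H disconnects D from H; removing J—F disconnects J from F; removing A—I disconnects A from I — these are bridges.
In total 8 edges are bridges.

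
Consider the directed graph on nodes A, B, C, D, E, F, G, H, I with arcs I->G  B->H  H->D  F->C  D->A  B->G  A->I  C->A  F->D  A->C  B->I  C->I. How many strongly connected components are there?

{A, C} are all mutually reachable — one SCC of size 2.
{E} is an SCC by itself.
{I} is an SCC by itself.
{F} is an SCC by itself.
{G} is an SCC by itself.
(and 3 more singleton SCCs)
That gives 8 strongly connected components.

8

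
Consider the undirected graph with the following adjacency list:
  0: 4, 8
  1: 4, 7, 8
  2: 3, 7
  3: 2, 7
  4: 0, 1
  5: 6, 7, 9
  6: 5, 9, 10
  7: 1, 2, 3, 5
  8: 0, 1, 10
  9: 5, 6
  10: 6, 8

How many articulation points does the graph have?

1

Removing 7 increases the component count from 1 to 2, so 7 is a cut vertex.
By contrast removing 8 leaves 1 component; it is not a cut vertex. No other vertex is a cut vertex either.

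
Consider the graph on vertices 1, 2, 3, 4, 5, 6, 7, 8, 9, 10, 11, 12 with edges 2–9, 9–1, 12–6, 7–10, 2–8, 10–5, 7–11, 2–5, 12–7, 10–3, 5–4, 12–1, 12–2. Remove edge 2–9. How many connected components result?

2 and 9 are still connected via 2-12-1-9, so the component count stays at 1.

1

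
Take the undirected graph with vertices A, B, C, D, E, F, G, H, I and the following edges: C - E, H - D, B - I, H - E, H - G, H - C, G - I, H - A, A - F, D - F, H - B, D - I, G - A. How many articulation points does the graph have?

Removing H increases the component count from 1 to 2, so H is a cut vertex.
By contrast removing A leaves 1 component; it is not a cut vertex. No other vertex is a cut vertex either.

1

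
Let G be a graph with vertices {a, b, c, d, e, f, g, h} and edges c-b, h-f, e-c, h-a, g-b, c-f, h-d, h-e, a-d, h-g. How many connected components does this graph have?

Starting from a we can reach a, b, c, d, e, f, g, h. That is one component of size 8.
Total: 1 component.

1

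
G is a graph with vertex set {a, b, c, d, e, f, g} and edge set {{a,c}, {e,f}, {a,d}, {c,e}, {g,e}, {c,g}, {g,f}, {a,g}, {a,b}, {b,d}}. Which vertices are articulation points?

Removing a increases the component count from 1 to 2, so a is a cut vertex.
By contrast removing g leaves 1 component; it is not a cut vertex. No other vertex is a cut vertex either.

a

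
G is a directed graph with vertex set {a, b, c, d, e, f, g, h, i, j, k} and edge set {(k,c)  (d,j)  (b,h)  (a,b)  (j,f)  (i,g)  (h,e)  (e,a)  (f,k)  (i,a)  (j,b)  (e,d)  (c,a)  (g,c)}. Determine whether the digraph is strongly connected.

No

There is no directed path from h to i, so the graph is not strongly connected.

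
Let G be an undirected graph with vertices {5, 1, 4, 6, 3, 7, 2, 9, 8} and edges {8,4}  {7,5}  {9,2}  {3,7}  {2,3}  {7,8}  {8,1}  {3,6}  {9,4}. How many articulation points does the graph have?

Removing 3 increases the component count from 1 to 2, so 3 is a cut vertex.
Removing 7 increases the component count from 1 to 2, so 7 is a cut vertex.
Removing 8 increases the component count from 1 to 2, so 8 is a cut vertex.
By contrast removing 4 leaves 1 component; it is not a cut vertex. No other vertex is a cut vertex either.

3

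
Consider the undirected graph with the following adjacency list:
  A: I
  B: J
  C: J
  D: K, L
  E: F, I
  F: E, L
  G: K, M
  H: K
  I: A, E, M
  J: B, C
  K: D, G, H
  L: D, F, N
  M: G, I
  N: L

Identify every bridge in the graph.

The edges on the cycle E-F-L-D-K-G-M-I-E are not bridges since each lies on that cycle.
But removing H-K disconnects H from K; removing N-L disconnects N from L; removing B-J disconnects B from J; removing A-I disconnects A from I — these are bridges.
In total 5 edges are bridges.

A-I, B-J, C-J, H-K, L-N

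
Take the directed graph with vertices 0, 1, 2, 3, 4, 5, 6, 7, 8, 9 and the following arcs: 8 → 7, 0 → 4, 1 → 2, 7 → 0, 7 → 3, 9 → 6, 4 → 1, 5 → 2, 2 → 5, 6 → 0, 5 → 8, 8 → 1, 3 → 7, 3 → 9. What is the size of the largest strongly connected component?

{0, 1, 2, 3, 4, 5, 6, 7, 8, 9} are all mutually reachable — one SCC of size 10.
The largest has 10 vertices.

10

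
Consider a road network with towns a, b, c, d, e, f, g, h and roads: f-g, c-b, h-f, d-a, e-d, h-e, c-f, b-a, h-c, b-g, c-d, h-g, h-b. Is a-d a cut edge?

No

After removing a-d, the path a-b-c-d still connects them, so the edge is not a bridge.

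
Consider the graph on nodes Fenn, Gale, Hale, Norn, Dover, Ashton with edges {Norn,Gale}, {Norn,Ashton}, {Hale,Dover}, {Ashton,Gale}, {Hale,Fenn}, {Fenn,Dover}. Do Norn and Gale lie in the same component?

From Norn we can reach Gale, Norn, Ashton, which includes Gale.

Yes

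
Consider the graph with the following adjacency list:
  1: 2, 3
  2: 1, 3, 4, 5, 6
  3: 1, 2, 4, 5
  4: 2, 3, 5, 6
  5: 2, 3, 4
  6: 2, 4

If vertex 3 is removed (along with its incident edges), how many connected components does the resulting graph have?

1

With 3 gone, the remaining components are: {1, 2, 4, 5, 6}.
That is 1 component.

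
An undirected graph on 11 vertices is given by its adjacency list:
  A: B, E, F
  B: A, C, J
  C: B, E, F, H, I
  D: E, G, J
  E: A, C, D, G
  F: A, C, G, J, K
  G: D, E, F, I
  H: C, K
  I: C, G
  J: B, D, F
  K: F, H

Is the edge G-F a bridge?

After removing G-F, the path G-I-C-F still connects them, so the edge is not a bridge.

No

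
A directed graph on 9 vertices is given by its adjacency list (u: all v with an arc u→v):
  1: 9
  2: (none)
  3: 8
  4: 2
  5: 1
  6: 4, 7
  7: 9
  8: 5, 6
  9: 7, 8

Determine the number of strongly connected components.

4

{1, 5, 6, 7, 8, 9} are all mutually reachable — one SCC of size 6.
{4} is an SCC by itself.
{2} is an SCC by itself.
{3} is an SCC by itself.
That gives 4 strongly connected components.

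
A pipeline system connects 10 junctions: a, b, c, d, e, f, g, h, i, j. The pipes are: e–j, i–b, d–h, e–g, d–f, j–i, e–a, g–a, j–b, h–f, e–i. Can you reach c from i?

No

The component containing i is {a, b, e, g, i, j}, and c is not in it.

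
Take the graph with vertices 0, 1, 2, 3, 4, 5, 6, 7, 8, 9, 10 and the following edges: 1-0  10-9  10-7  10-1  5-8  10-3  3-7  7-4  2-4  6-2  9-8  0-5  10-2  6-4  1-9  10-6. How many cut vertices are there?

Removing 10 increases the component count from 1 to 2, so 10 is a cut vertex.
By contrast removing 2 leaves 1 component; it is not a cut vertex. No other vertex is a cut vertex either.

1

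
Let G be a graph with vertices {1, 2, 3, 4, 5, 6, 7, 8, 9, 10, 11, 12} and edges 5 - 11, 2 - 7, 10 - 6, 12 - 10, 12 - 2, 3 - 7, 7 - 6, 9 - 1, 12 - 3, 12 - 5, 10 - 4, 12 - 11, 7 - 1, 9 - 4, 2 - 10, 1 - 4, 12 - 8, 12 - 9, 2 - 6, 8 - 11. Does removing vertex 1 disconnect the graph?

Deleting 1 leaves 1 component (was 1) (its neighbors 4, 7, 9 remain connected to each other), so 1 is not a cut vertex.

No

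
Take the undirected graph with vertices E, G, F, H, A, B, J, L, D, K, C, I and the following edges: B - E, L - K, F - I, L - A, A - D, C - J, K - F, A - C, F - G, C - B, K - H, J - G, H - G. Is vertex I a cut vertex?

No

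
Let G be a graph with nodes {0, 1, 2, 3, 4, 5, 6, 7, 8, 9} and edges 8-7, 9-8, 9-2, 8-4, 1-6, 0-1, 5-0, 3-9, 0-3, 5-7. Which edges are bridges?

The edges on the cycle 5-0-3-9-8-7-5 are not bridges since each lies on that cycle.
But removing 8-4 disconnects 8 from 4; removing 0-1 disconnects 0 from 1; removing 2-9 disconnects 2 from 9; removing 6-1 disconnects 6 from 1 — these are bridges.

0-1, 1-6, 2-9, 4-8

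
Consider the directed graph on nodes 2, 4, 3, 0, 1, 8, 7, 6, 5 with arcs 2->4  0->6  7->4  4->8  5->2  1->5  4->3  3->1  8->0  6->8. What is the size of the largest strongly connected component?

5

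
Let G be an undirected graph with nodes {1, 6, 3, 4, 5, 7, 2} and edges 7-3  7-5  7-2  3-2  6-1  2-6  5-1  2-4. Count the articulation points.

1

Removing 2 increases the component count from 1 to 2, so 2 is a cut vertex.
By contrast removing 3 leaves 1 component; it is not a cut vertex. No other vertex is a cut vertex either.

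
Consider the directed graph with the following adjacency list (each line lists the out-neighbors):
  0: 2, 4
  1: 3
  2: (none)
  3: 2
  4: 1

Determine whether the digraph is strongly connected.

No

There is no directed path from 2 to 3, so the graph is not strongly connected.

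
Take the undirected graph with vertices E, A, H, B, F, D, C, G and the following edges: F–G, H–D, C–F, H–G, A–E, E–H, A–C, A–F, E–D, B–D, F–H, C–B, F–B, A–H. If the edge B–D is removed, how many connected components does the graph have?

B and D are still connected via B-F-H-D, so the component count stays at 1.

1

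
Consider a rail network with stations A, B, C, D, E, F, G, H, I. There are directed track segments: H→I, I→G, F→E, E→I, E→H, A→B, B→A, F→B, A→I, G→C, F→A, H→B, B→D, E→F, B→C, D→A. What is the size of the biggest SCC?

3

{A, B, D} are all mutually reachable — one SCC of size 3.
{E, F} are all mutually reachable — one SCC of size 2.
{H} is an SCC by itself.
{C} is an SCC by itself.
{I} is an SCC by itself.
(and 1 more singleton SCC)
The largest has 3 vertices.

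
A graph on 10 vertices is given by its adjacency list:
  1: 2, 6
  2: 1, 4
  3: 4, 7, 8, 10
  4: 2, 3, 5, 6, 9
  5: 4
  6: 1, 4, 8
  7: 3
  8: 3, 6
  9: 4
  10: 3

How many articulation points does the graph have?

Removing 3 increases the component count from 1 to 3, so 3 is a cut vertex.
Removing 4 increases the component count from 1 to 3, so 4 is a cut vertex.
By contrast removing 1 leaves 1 component; it is not a cut vertex. No other vertex is a cut vertex either.

2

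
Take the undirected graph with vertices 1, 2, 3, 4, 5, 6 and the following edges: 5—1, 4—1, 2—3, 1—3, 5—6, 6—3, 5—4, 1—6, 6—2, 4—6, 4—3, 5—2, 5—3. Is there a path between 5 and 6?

Yes

From 5 we can reach 1, 2, 3, 4, 5, 6, which includes 6.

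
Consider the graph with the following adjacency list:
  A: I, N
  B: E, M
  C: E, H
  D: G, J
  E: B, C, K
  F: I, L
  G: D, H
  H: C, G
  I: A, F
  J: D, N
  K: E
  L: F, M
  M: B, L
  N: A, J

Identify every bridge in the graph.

E-K

The edges on the cycle B-E-C-H-G-D-J-N-A-I-F-L-M-B are not bridges since each lies on that cycle.
But removing E-K disconnects E from K — this is a bridge.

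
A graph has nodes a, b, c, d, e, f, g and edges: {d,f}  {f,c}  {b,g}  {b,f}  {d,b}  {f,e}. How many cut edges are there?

3

The edges on the cycle d-b-f-d are not bridges since each lies on that cycle.
But removing f–e disconnects f from e; removing b–g disconnects b from g; removing f–c disconnects f from c — these are bridges.
That makes 3 bridges.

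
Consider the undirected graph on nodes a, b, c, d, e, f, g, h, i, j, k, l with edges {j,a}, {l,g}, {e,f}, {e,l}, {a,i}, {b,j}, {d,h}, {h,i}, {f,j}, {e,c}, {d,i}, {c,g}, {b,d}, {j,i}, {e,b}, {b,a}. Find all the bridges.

The edges on the cycle d-h-i-d are not bridges since each lies on that cycle.
Every edge lies on some cycle, so there are no bridges.

none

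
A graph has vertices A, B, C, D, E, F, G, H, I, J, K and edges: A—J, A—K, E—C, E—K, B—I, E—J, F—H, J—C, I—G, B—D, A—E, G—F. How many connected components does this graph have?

2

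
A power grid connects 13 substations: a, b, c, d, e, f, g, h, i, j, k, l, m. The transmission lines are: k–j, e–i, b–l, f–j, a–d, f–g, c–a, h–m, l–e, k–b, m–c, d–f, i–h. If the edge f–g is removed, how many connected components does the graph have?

Before removal there is 1 component.
f–g is a bridge — removing it separates f's side from g's side.
After removal: 2 components.

2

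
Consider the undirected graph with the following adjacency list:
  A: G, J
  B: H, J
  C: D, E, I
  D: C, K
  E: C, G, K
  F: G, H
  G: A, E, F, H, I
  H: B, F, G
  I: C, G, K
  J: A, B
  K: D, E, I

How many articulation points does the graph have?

1

Removing G increases the component count from 1 to 2, so G is a cut vertex.
By contrast removing J leaves 1 component; it is not a cut vertex. No other vertex is a cut vertex either.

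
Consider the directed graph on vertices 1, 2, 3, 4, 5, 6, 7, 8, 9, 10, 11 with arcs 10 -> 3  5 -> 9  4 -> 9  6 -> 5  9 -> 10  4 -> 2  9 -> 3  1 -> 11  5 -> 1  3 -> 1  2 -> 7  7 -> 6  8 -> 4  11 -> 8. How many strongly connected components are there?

1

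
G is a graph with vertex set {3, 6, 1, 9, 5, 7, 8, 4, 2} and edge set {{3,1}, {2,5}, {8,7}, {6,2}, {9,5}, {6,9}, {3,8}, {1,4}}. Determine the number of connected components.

2

Starting from 2 we can reach 2, 5, 6, 9. That is one component of size 4.
Starting from 1 we can reach 1, 3, 4, 7, 8. That is one component of size 5.
Total: 2 components.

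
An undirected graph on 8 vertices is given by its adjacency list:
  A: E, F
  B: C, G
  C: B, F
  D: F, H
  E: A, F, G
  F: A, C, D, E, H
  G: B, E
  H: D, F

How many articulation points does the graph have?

1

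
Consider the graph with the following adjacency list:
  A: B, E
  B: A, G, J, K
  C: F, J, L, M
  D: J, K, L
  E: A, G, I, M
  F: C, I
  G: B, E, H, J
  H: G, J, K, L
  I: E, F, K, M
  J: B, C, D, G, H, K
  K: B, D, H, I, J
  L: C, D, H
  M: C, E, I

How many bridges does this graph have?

0

The edges on the cycle H-L-C-J-K-H are not bridges since each lies on that cycle.
Every edge lies on some cycle, so there are no bridges.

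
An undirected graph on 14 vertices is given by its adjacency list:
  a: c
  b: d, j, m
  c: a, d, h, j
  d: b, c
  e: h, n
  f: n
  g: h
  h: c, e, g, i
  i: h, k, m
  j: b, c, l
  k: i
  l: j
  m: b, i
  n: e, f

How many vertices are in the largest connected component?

14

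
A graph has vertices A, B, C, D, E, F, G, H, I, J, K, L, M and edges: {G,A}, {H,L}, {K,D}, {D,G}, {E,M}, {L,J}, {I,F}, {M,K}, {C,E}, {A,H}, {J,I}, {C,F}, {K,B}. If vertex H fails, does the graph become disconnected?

Deleting H leaves 1 component (was 1) (its neighbors A, L remain connected to each other), so H is not a cut vertex.

No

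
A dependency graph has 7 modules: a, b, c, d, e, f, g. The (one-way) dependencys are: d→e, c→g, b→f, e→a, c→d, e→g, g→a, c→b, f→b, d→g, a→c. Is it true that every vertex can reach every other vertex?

No

There is no directed path from b to d, so the graph is not strongly connected.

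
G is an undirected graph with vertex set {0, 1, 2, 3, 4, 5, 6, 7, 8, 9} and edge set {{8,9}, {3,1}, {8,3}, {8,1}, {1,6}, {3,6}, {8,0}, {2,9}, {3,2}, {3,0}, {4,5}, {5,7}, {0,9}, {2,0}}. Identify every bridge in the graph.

4-5, 5-7

The edges on the cycle 8-3-2-9-8 are not bridges since each lies on that cycle.
But removing 5 - 7 disconnects 5 from 7; removing 5 - 4 disconnects 5 from 4 — these are bridges.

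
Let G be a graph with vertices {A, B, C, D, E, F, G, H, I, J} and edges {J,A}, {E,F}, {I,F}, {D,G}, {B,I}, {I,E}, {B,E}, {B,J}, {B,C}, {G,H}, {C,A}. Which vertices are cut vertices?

B, G

Removing B increases the component count from 2 to 3, so B is a cut vertex.
Removing G increases the component count from 2 to 3, so G is a cut vertex.
By contrast removing D leaves 2 components; it is not a cut vertex. No other vertex is a cut vertex either.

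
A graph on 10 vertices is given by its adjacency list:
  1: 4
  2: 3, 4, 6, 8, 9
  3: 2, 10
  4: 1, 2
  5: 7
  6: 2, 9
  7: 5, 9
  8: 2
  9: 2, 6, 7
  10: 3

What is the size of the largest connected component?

10

Starting from 1 we can reach 1, 2, 3, 4, 5, 6, 7, 8, 9, 10. That is one component of size 10.
The largest has 10 vertices.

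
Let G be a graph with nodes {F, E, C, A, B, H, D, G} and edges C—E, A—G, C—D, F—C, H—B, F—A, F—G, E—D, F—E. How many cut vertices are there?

Removing F increases the component count from 2 to 3, so F is a cut vertex.
By contrast removing H leaves 2 components; it is not a cut vertex. No other vertex is a cut vertex either.

1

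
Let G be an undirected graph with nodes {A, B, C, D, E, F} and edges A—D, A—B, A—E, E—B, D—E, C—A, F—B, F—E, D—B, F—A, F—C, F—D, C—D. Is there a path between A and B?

From A we can reach A, B, C, D, E, F, which includes B.

Yes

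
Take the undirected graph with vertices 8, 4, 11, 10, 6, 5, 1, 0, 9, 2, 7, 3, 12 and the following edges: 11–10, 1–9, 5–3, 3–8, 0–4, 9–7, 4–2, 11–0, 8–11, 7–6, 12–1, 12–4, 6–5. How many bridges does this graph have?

2

The edges on the cycle 12-1-9-7-6-5-3-8-11-0-4-12 are not bridges since each lies on that cycle.
But removing 4–2 disconnects 4 from 2; removing 11–10 disconnects 11 from 10 — these are bridges.
That makes 2 bridges.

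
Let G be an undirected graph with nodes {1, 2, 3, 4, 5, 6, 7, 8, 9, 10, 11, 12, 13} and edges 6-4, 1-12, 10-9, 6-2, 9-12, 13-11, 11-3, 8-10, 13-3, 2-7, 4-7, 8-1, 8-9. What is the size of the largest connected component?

5

5 is isolated — a component by itself.
Starting from 3 we can reach 3, 11, 13. That is one component of size 3.
Starting from 2 we can reach 2, 4, 6, 7. That is one component of size 4.
Starting from 1 we can reach 1, 8, 9, 10, 12. That is one component of size 5.
The largest has 5 vertices.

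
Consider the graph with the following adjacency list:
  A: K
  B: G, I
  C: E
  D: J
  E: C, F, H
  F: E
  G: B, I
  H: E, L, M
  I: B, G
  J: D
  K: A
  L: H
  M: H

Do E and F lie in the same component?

From E we can reach C, E, F, H, L, M, which includes F.

Yes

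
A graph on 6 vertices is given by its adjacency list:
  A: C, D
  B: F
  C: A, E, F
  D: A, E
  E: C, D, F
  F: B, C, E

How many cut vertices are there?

1

Removing F increases the component count from 1 to 2, so F is a cut vertex.
By contrast removing B leaves 1 component; it is not a cut vertex. No other vertex is a cut vertex either.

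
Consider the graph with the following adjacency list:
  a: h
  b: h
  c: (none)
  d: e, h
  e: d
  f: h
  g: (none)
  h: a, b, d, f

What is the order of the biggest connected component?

c is isolated — a component by itself.
g is isolated — a component by itself.
Starting from a we can reach a, b, d, e, f, h. That is one component of size 6.
The largest has 6 vertices.

6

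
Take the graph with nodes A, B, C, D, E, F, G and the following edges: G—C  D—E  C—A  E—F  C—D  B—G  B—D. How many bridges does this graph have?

3

The edges on the cycle B-G-C-D-B are not bridges since each lies on that cycle.
But removing D—E disconnects D from E; removing E—F disconnects E from F; removing C—A disconnects C from A — these are bridges.
That makes 3 bridges.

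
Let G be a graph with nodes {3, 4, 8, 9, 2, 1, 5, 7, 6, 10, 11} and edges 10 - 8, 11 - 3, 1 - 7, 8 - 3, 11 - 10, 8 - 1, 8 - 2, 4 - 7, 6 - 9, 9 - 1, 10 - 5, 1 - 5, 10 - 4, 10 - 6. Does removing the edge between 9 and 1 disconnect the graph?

No

After removing 9 - 1, the path 9-6-10-8-1 still connects them, so the edge is not a bridge.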